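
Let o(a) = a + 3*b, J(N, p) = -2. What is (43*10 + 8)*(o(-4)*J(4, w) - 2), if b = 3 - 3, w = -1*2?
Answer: 2628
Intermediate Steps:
w = -2
b = 0
o(a) = a (o(a) = a + 3*0 = a + 0 = a)
(43*10 + 8)*(o(-4)*J(4, w) - 2) = (43*10 + 8)*(-4*(-2) - 2) = (430 + 8)*(8 - 2) = 438*6 = 2628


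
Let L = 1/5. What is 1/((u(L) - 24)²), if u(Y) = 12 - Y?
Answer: 25/3721 ≈ 0.0067186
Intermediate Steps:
L = ⅕ ≈ 0.20000
1/((u(L) - 24)²) = 1/(((12 - 1*⅕) - 24)²) = 1/(((12 - ⅕) - 24)²) = 1/((59/5 - 24)²) = 1/((-61/5)²) = 1/(3721/25) = 25/3721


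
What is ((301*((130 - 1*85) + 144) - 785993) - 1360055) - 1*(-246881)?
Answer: -1842278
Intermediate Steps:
((301*((130 - 1*85) + 144) - 785993) - 1360055) - 1*(-246881) = ((301*((130 - 85) + 144) - 785993) - 1360055) + 246881 = ((301*(45 + 144) - 785993) - 1360055) + 246881 = ((301*189 - 785993) - 1360055) + 246881 = ((56889 - 785993) - 1360055) + 246881 = (-729104 - 1360055) + 246881 = -2089159 + 246881 = -1842278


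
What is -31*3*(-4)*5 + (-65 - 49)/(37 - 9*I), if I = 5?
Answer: 7497/4 ≈ 1874.3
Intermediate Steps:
-31*3*(-4)*5 + (-65 - 49)/(37 - 9*I) = -31*3*(-4)*5 + (-65 - 49)/(37 - 9*5) = -(-372)*5 - 114/(37 - 45) = -31*(-60) - 114/(-8) = 1860 - 114*(-1/8) = 1860 + 57/4 = 7497/4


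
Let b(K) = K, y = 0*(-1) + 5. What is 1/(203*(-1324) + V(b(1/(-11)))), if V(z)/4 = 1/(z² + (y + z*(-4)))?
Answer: -325/87350658 ≈ -3.7206e-6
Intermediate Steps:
y = 5 (y = 0 + 5 = 5)
V(z) = 4/(5 + z² - 4*z) (V(z) = 4/(z² + (5 + z*(-4))) = 4/(z² + (5 - 4*z)) = 4/(5 + z² - 4*z))
1/(203*(-1324) + V(b(1/(-11)))) = 1/(203*(-1324) + 4/(5 + (1/(-11))² - 4/(-11))) = 1/(-268772 + 4/(5 + (-1/11)² - 4*(-1/11))) = 1/(-268772 + 4/(5 + 1/121 + 4/11)) = 1/(-268772 + 4/(650/121)) = 1/(-268772 + 4*(121/650)) = 1/(-268772 + 242/325) = 1/(-87350658/325) = -325/87350658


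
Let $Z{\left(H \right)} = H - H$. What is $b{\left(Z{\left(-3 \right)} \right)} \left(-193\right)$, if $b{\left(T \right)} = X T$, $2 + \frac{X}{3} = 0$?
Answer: $0$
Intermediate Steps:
$X = -6$ ($X = -6 + 3 \cdot 0 = -6 + 0 = -6$)
$Z{\left(H \right)} = 0$
$b{\left(T \right)} = - 6 T$
$b{\left(Z{\left(-3 \right)} \right)} \left(-193\right) = \left(-6\right) 0 \left(-193\right) = 0 \left(-193\right) = 0$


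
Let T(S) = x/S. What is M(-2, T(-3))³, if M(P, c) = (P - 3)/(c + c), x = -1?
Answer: -3375/8 ≈ -421.88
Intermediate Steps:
T(S) = -1/S
M(P, c) = (-3 + P)/(2*c) (M(P, c) = (-3 + P)/((2*c)) = (-3 + P)*(1/(2*c)) = (-3 + P)/(2*c))
M(-2, T(-3))³ = ((-3 - 2)/(2*((-1/(-3)))))³ = ((½)*(-5)/(-1*(-⅓)))³ = ((½)*(-5)/(⅓))³ = ((½)*3*(-5))³ = (-15/2)³ = -3375/8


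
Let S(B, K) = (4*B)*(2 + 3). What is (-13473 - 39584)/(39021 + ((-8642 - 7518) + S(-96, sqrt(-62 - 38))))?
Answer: -53057/20941 ≈ -2.5336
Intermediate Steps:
S(B, K) = 20*B (S(B, K) = (4*B)*5 = 20*B)
(-13473 - 39584)/(39021 + ((-8642 - 7518) + S(-96, sqrt(-62 - 38)))) = (-13473 - 39584)/(39021 + ((-8642 - 7518) + 20*(-96))) = -53057/(39021 + (-16160 - 1920)) = -53057/(39021 - 18080) = -53057/20941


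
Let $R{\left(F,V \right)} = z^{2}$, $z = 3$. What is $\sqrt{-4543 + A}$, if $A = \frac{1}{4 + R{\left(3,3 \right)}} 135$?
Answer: $\frac{2 i \sqrt{191503}}{13} \approx 67.325 i$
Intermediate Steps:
$R{\left(F,V \right)} = 9$ ($R{\left(F,V \right)} = 3^{2} = 9$)
$A = \frac{135}{13}$ ($A = \frac{1}{4 + 9} \cdot 135 = \frac{1}{13} \cdot 135 = \frac{135}{13} \approx 10.385$)
$\sqrt{-4543 + A} = \sqrt{-4543 + \frac{135}{13}} = \sqrt{- \frac{58924}{13}} = \frac{2 i \sqrt{191503}}{13}$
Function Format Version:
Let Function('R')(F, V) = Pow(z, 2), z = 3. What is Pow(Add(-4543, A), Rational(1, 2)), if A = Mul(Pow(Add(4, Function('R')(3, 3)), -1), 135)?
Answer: Mul(Rational(2, 13), I, Pow(191503, Rational(1, 2))) ≈ Mul(67.325, I)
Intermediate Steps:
Function('R')(F, V) = 9 (Function('R')(F, V) = Pow(3, 2) = 9)
A = Rational(135, 13) (A = Mul(Pow(Add(4, 9), -1), 135) = Mul(Pow(13, -1), 135) = Mul(Rational(1, 13), 135) = Rational(135, 13) ≈ 10.385)
Pow(Add(-4543, A), Rational(1, 2)) = Pow(Add(-4543, Rational(135, 13)), Rational(1, 2)) = Pow(Rational(-58924, 13), Rational(1, 2)) = Mul(Rational(2, 13), I, Pow(191503, Rational(1, 2)))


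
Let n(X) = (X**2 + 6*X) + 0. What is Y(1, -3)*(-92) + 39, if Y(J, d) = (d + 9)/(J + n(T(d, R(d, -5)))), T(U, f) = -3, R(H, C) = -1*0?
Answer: 108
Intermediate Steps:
R(H, C) = 0
n(X) = X**2 + 6*X
Y(J, d) = (9 + d)/(-9 + J) (Y(J, d) = (d + 9)/(J - 3*(6 - 3)) = (9 + d)/(J - 3*3) = (9 + d)/(J - 9) = (9 + d)/(-9 + J))
Y(1, -3)*(-92) + 39 = ((9 - 3)/(-9 + 1))*(-92) + 39 = (6/(-8))*(-92) + 39 = -1/8*6*(-92) + 39 = -3/4*(-92) + 39 = 69 + 39 = 108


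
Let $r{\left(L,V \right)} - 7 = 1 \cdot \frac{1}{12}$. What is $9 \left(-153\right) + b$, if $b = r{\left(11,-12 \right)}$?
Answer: $- \frac{16439}{12} \approx -1369.9$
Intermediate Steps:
$r{\left(L,V \right)} = \frac{85}{12}$ ($r{\left(L,V \right)} = 7 + 1 \cdot \frac{1}{12} = 7 + \frac{1}{12} = \frac{85}{12}$)
$b = \frac{85}{12} \approx 7.0833$
$9 \left(-153\right) + b = 9 \left(-153\right) + \frac{85}{12} = -1377 + \frac{85}{12} = - \frac{16439}{12}$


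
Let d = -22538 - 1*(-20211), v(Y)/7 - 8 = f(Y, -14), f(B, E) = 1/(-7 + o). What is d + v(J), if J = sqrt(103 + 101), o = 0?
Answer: -2272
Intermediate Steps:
f(B, E) = -1/7 (f(B, E) = 1/(-7 + 0) = 1/(-7) = -1/7)
J = 2*sqrt(51) (J = sqrt(204) = 2*sqrt(51) ≈ 14.283)
v(Y) = 55 (v(Y) = 56 + 7*(-1/7) = 56 - 1 = 55)
d = -2327 (d = -22538 + 20211 = -2327)
d + v(J) = -2327 + 55 = -2272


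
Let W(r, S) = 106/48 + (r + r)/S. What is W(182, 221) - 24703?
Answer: -10077251/408 ≈ -24699.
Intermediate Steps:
W(r, S) = 53/24 + 2*r/S (W(r, S) = 106*(1/48) + (2*r)/S = 53/24 + 2*r/S)
W(182, 221) - 24703 = (53/24 + 2*182/221) - 24703 = (53/24 + 2*182*(1/221)) - 24703 = (53/24 + 28/17) - 24703 = 1573/408 - 24703 = -10077251/408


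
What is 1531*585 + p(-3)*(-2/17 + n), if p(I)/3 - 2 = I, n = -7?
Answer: 15226158/17 ≈ 8.9566e+5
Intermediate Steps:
p(I) = 6 + 3*I
1531*585 + p(-3)*(-2/17 + n) = 1531*585 + (6 + 3*(-3))*(-2/17 - 7) = 895635 + (6 - 9)*(-2*1/17 - 7) = 895635 - 3*(-2/17 - 7) = 895635 - 3*(-121/17) = 895635 + 363/17 = 15226158/17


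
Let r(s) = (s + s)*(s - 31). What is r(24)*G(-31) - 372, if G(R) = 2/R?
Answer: -10860/31 ≈ -350.32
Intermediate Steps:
r(s) = 2*s*(-31 + s) (r(s) = (2*s)*(-31 + s) = 2*s*(-31 + s))
r(24)*G(-31) - 372 = (2*24*(-31 + 24))*(2/(-31)) - 372 = (2*24*(-7))*(2*(-1/31)) - 372 = -336*(-2/31) - 372 = 672/31 - 372 = -10860/31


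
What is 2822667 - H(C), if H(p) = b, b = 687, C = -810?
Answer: 2821980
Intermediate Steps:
H(p) = 687
2822667 - H(C) = 2822667 - 1*687 = 2822667 - 687 = 2821980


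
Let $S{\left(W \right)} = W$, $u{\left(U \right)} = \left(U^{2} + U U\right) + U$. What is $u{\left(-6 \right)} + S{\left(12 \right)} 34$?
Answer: $474$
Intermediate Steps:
$u{\left(U \right)} = U + 2 U^{2}$ ($u{\left(U \right)} = \left(U^{2} + U^{2}\right) + U = 2 U^{2} + U = U + 2 U^{2}$)
$u{\left(-6 \right)} + S{\left(12 \right)} 34 = - 6 \left(1 + 2 \left(-6\right)\right) + 12 \cdot 34 = - 6 \left(1 - 12\right) + 408 = \left(-6\right) \left(-11\right) + 408 = 66 + 408 = 474$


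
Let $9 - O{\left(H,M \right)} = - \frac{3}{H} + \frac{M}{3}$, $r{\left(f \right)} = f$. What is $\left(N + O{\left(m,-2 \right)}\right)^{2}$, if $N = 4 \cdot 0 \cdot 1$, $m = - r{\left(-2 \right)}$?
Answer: $\frac{4489}{36} \approx 124.69$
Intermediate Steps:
$m = 2$ ($m = \left(-1\right) \left(-2\right) = 2$)
$O{\left(H,M \right)} = 9 + \frac{3}{H} - \frac{M}{3}$ ($O{\left(H,M \right)} = 9 - \left(- \frac{3}{H} + \frac{M}{3}\right) = 9 + \frac{3}{H} - \frac{M}{3}$)
$N = 0$ ($N = 0 \cdot 1 = 0$)
$\left(N + O{\left(m,-2 \right)}\right)^{2} = \left(0 + \left(9 + \frac{3}{2} - - \frac{2}{3}\right)\right)^{2} = \left(0 + \left(9 + 3 \cdot \frac{1}{2} + \frac{2}{3}\right)\right)^{2} = \left(0 + \left(9 + \frac{3}{2} + \frac{2}{3}\right)\right)^{2} = \left(0 + \frac{67}{6}\right)^{2} = \left(\frac{67}{6}\right)^{2} = \frac{4489}{36}$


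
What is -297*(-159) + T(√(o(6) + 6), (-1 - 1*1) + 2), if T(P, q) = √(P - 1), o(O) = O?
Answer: 47223 + √(-1 + 2*√3) ≈ 47225.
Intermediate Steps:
T(P, q) = √(-1 + P)
-297*(-159) + T(√(o(6) + 6), (-1 - 1*1) + 2) = -297*(-159) + √(-1 + √(6 + 6)) = 47223 + √(-1 + √12) = 47223 + √(-1 + 2*√3)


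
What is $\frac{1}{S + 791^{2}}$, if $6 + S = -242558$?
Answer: $\frac{1}{383117} \approx 2.6102 \cdot 10^{-6}$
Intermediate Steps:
$S = -242564$ ($S = -6 - 242558 = -242564$)
$\frac{1}{S + 791^{2}} = \frac{1}{-242564 + 791^{2}} = \frac{1}{-242564 + 625681} = \frac{1}{383117}$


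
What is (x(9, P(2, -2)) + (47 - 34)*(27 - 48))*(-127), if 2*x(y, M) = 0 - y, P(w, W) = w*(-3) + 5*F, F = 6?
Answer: 70485/2 ≈ 35243.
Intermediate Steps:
P(w, W) = 30 - 3*w (P(w, W) = w*(-3) + 5*6 = -3*w + 30 = 30 - 3*w)
x(y, M) = -y/2 (x(y, M) = (0 - y)/2 = (-y)/2 = -y/2)
(x(9, P(2, -2)) + (47 - 34)*(27 - 48))*(-127) = (-1/2*9 + (47 - 34)*(27 - 48))*(-127) = (-9/2 + 13*(-21))*(-127) = (-9/2 - 273)*(-127) = -555/2*(-127) = 70485/2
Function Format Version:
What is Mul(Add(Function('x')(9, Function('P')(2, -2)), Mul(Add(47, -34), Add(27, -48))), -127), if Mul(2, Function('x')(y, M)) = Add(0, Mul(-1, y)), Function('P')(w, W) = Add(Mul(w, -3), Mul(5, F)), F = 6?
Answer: Rational(70485, 2) ≈ 35243.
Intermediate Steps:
Function('P')(w, W) = Add(30, Mul(-3, w)) (Function('P')(w, W) = Add(Mul(w, -3), Mul(5, 6)) = Add(Mul(-3, w), 30) = Add(30, Mul(-3, w)))
Function('x')(y, M) = Mul(Rational(-1, 2), y) (Function('x')(y, M) = Mul(Rational(1, 2), Add(0, Mul(-1, y))) = Mul(Rational(1, 2), Mul(-1, y)) = Mul(Rational(-1, 2), y))
Mul(Add(Function('x')(9, Function('P')(2, -2)), Mul(Add(47, -34), Add(27, -48))), -127) = Mul(Add(Mul(Rational(-1, 2), 9), Mul(Add(47, -34), Add(27, -48))), -127) = Mul(Add(Rational(-9, 2), Mul(13, -21)), -127) = Mul(Add(Rational(-9, 2), -273), -127) = Mul(Rational(-555, 2), -127) = Rational(70485, 2)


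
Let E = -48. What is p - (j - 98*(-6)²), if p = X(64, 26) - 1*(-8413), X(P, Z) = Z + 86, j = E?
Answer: 12101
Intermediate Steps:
j = -48
X(P, Z) = 86 + Z
p = 8525 (p = (86 + 26) - 1*(-8413) = 112 + 8413 = 8525)
p - (j - 98*(-6)²) = 8525 - (-48 - 98*(-6)²) = 8525 - (-48 - 98*36) = 8525 - (-48 - 3528) = 8525 - 1*(-3576) = 8525 + 3576 = 12101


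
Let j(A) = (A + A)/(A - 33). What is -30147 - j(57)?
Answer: -120607/4 ≈ -30152.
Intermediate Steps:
j(A) = 2*A/(-33 + A) (j(A) = (2*A)/(-33 + A) = 2*A/(-33 + A))
-30147 - j(57) = -30147 - 2*57/(-33 + 57) = -30147 - 2*57/24 = -30147 - 1*19/4 = -30147 - 19/4 = -120607/4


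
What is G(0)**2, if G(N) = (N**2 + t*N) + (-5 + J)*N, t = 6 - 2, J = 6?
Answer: 0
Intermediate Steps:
t = 4
G(N) = N**2 + 5*N (G(N) = (N**2 + 4*N) + (-5 + 6)*N = (N**2 + 4*N) + 1*N = (N**2 + 4*N) + N = N**2 + 5*N)
G(0)**2 = (0*(5 + 0))**2 = (0*5)**2 = 0**2 = 0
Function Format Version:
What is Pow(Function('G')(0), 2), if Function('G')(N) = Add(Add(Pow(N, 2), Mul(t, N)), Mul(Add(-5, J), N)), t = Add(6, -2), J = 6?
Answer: 0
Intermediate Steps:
t = 4
Function('G')(N) = Add(Pow(N, 2), Mul(5, N)) (Function('G')(N) = Add(Add(Pow(N, 2), Mul(4, N)), Mul(Add(-5, 6), N)) = Add(Add(Pow(N, 2), Mul(4, N)), Mul(1, N)) = Add(Add(Pow(N, 2), Mul(4, N)), N) = Add(Pow(N, 2), Mul(5, N)))
Pow(Function('G')(0), 2) = Pow(Mul(0, Add(5, 0)), 2) = Pow(Mul(0, 5), 2) = Pow(0, 2) = 0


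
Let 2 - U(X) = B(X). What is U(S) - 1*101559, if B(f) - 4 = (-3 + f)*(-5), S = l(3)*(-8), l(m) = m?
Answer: -101696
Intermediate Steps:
S = -24 (S = 3*(-8) = -24)
B(f) = 19 - 5*f (B(f) = 4 + (-3 + f)*(-5) = 4 + (15 - 5*f) = 19 - 5*f)
U(X) = -17 + 5*X (U(X) = 2 - (19 - 5*X) = 2 + (-19 + 5*X) = -17 + 5*X)
U(S) - 1*101559 = (-17 + 5*(-24)) - 1*101559 = (-17 - 120) - 101559 = -137 - 101559 = -101696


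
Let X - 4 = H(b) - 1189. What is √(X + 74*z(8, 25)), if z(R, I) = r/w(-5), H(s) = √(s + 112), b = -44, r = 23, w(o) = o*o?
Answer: √(-27923 + 50*√17)/5 ≈ 33.297*I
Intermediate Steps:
w(o) = o²
H(s) = √(112 + s)
z(R, I) = 23/25 (z(R, I) = 23/((-5)²) = 23/25)
X = -1185 + 2*√17 (X = 4 + (√(112 - 44) - 1189) = 4 + (√68 - 1189) = 4 + (2*√17 - 1189) = 4 + (-1189 + 2*√17) = -1185 + 2*√17 ≈ -1176.8)
√(X + 74*z(8, 25)) = √((-1185 + 2*√17) + 74*(23/25)) = √((-1185 + 2*√17) + 1702/25) = √(-27923/25 + 2*√17)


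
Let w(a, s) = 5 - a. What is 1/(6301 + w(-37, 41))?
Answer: 1/6343 ≈ 0.00015765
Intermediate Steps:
1/(6301 + w(-37, 41)) = 1/(6301 + (5 - 1*(-37))) = 1/(6301 + (5 + 37)) = 1/(6301 + 42) = 1/6343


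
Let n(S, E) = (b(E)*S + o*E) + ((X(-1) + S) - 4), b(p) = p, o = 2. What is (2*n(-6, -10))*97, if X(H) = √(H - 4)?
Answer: 5820 + 194*I*√5 ≈ 5820.0 + 433.8*I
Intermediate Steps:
X(H) = √(-4 + H)
n(S, E) = -4 + S + 2*E + I*√5 + E*S (n(S, E) = (E*S + 2*E) + ((√(-4 - 1) + S) - 4) = (2*E + E*S) + ((√(-5) + S) - 4) = (2*E + E*S) + ((I*√5 + S) - 4) = (2*E + E*S) + ((S + I*√5) - 4) = (2*E + E*S) + (-4 + S + I*√5) = -4 + S + 2*E + I*√5 + E*S)
(2*n(-6, -10))*97 = (2*(-4 - 6 + 2*(-10) + I*√5 - 10*(-6)))*97 = (2*(-4 - 6 - 20 + I*√5 + 60))*97 = (2*(30 + I*√5))*97 = (60 + 2*I*√5)*97 = 5820 + 194*I*√5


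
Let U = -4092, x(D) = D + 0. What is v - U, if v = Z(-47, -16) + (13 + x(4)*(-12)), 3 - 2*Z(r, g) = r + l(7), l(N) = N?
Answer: 8157/2 ≈ 4078.5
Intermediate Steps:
x(D) = D
Z(r, g) = -2 - r/2 (Z(r, g) = 3/2 - (r + 7)/2 = 3/2 - (7 + r)/2 = 3/2 + (-7/2 - r/2) = -2 - r/2)
v = -27/2 (v = (-2 - ½*(-47)) + (13 + 4*(-12)) = (-2 + 47/2) + (13 - 48) = 43/2 - 35 = -27/2 ≈ -13.500)
v - U = -27/2 - 1*(-4092) = -27/2 + 4092 = 8157/2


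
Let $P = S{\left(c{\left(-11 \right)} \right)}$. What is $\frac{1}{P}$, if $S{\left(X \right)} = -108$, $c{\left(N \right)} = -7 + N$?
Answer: $- \frac{1}{108} \approx -0.0092593$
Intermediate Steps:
$P = -108$
$\frac{1}{P} = \frac{1}{-108} = - \frac{1}{108}$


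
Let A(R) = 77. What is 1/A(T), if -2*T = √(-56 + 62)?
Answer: 1/77 ≈ 0.012987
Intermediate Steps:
T = -√6/2 (T = -√(-56 + 62)/2 = -√6/2 ≈ -1.2247)
1/A(T) = 1/77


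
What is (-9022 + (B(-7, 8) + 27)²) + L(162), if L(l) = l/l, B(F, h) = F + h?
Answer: -8237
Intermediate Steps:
L(l) = 1
(-9022 + (B(-7, 8) + 27)²) + L(162) = (-9022 + ((-7 + 8) + 27)²) + 1 = (-9022 + (1 + 27)²) + 1 = (-9022 + 28²) + 1 = (-9022 + 784) + 1 = -8238 + 1 = -8237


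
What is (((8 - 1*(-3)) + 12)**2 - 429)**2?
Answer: 10000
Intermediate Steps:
(((8 - 1*(-3)) + 12)**2 - 429)**2 = (((8 + 3) + 12)**2 - 429)**2 = ((11 + 12)**2 - 429)**2 = (23**2 - 429)**2 = (529 - 429)**2 = 100**2 = 10000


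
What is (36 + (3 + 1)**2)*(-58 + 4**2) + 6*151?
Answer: -1278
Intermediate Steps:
(36 + (3 + 1)**2)*(-58 + 4**2) + 6*151 = (36 + 4**2)*(-58 + 16) + 906 = (36 + 16)*(-42) + 906 = 52*(-42) + 906 = -2184 + 906 = -1278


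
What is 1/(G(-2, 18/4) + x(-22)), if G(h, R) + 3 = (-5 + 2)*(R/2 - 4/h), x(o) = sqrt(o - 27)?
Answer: -36/679 - 16*I/679 ≈ -0.053019 - 0.023564*I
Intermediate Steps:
x(o) = sqrt(-27 + o)
G(h, R) = -3 + 12/h - 3*R/2 (G(h, R) = -3 + (-5 + 2)*(R/2 - 4/h) = -3 - 3*(R*(1/2) - 4/h) = -3 - 3*(R/2 - 4/h) = -3 + (12/h - 3*R/2) = -3 + 12/h - 3*R/2)
1/(G(-2, 18/4) + x(-22)) = 1/((-3 + 12/(-2) - 27/4) + sqrt(-27 - 22)) = 1/((-3 + 12*(-1/2) - 27/4) + sqrt(-49)) = 1/((-3 - 6 - 3/2*9/2) + 7*I) = 1/((-3 - 6 - 27/4) + 7*I) = 1/(-63/4 + 7*I) = 16*(-63/4 - 7*I)/4753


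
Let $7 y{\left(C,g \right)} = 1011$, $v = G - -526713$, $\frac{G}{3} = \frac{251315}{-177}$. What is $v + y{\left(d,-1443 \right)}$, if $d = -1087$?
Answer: $\frac{215832913}{413} \approx 5.226 \cdot 10^{5}$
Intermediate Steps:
$G = - \frac{251315}{59}$ ($G = 3 \frac{251315}{-177} = 3 \cdot 251315 \left(- \frac{1}{177}\right) = 3 \left(- \frac{251315}{177}\right) = - \frac{251315}{59} \approx -4259.6$)
$v = \frac{30824752}{59}$ ($v = - \frac{251315}{59} - -526713 = - \frac{251315}{59} + 526713 = \frac{30824752}{59} \approx 5.2245 \cdot 10^{5}$)
$y{\left(C,g \right)} = \frac{1011}{7}$ ($y{\left(C,g \right)} = \frac{1}{7} \cdot 1011 = \frac{1011}{7}$)
$v + y{\left(d,-1443 \right)} = \frac{30824752}{59} + \frac{1011}{7} = \frac{215832913}{413}$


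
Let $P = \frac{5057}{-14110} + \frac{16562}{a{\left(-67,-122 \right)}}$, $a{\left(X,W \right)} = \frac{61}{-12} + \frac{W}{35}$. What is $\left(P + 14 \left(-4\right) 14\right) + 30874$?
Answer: $\frac{1429859145557}{50781890} \approx 28157.0$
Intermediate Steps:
$a{\left(X,W \right)} = - \frac{61}{12} + \frac{W}{35}$ ($a{\left(X,W \right)} = 61 \left(- \frac{1}{12}\right) + W \frac{1}{35} = - \frac{61}{12} + \frac{W}{35}$)
$P = - \frac{98167924543}{50781890}$ ($P = \frac{5057}{-14110} + \frac{16562}{- \frac{61}{12} + \frac{1}{35} \left(-122\right)} = 5057 \left(- \frac{1}{14110}\right) + \frac{16562}{- \frac{61}{12} - \frac{122}{35}} = - \frac{5057}{14110} + \frac{16562}{- \frac{3599}{420}} = - \frac{5057}{14110} + 16562 \left(- \frac{420}{3599}\right) = - \frac{5057}{14110} - \frac{6956040}{3599} = - \frac{98167924543}{50781890} \approx -1933.1$)
$\left(P + 14 \left(-4\right) 14\right) + 30874 = \left(- \frac{98167924543}{50781890} + 14 \left(-4\right) 14\right) + 30874 = \left(- \frac{98167924543}{50781890} - 784\right) + 30874 = - \frac{137980926303}{50781890} + 30874 = \frac{1429859145557}{50781890}$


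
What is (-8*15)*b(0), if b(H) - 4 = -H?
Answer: -480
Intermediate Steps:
b(H) = 4 - H
(-8*15)*b(0) = (-8*15)*(4 - 1*0) = -120*(4 + 0) = -120*4 = -480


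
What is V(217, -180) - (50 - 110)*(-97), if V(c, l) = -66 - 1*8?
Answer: -5894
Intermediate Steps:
V(c, l) = -74 (V(c, l) = -66 - 8 = -74)
V(217, -180) - (50 - 110)*(-97) = -74 - (50 - 110)*(-97) = -74 - (-60)*(-97) = -74 - 1*5820 = -74 - 5820 = -5894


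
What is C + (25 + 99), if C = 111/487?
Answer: 60499/487 ≈ 124.23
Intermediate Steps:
C = 111/487 (C = 111*(1/487) = 111/487 ≈ 0.22793)
C + (25 + 99) = 111/487 + (25 + 99) = 111/487 + 124 = 60499/487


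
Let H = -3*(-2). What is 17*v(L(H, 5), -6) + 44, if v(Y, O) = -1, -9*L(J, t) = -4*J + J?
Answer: 27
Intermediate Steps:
H = 6
L(J, t) = J/3 (L(J, t) = -(-4*J + J)/9 = -(-1)*J/3 = J/3)
17*v(L(H, 5), -6) + 44 = 17*(-1) + 44 = -17 + 44 = 27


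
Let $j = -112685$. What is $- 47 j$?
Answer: $5296195$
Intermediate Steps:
$- 47 j = \left(-47\right) \left(-112685\right) = 5296195$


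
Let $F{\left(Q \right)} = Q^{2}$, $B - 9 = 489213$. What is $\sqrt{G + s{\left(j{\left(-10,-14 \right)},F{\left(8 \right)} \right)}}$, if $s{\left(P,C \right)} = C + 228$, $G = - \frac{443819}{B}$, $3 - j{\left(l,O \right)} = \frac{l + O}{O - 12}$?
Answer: $\frac{\sqrt{7741068693790}}{163074} \approx 17.061$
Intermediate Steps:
$B = 489222$ ($B = 9 + 489213 = 489222$)
$j{\left(l,O \right)} = 3 - \frac{O + l}{-12 + O}$ ($j{\left(l,O \right)} = 3 - \frac{l + O}{O - 12} = 3 - \frac{O + l}{-12 + O}$)
$G = - \frac{443819}{489222} \approx -0.90719$
$s{\left(P,C \right)} = 228 + C$
$\sqrt{G + s{\left(j{\left(-10,-14 \right)},F{\left(8 \right)} \right)}} = \sqrt{- \frac{443819}{489222} + \left(228 + 8^{2}\right)} = \sqrt{- \frac{443819}{489222} + \left(228 + 64\right)} = \sqrt{- \frac{443819}{489222} + 292} = \sqrt{\frac{142409005}{489222}} = \frac{\sqrt{7741068693790}}{163074}$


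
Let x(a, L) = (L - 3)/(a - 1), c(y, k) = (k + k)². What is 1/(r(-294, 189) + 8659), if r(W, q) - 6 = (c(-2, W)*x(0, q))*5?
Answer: -1/321533255 ≈ -3.1101e-9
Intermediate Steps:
c(y, k) = 4*k² (c(y, k) = (2*k)² = 4*k²)
x(a, L) = (-3 + L)/(-1 + a)
r(W, q) = 6 + 20*W²*(3 - q) (r(W, q) = 6 + ((4*W²)*((-3 + q)/(-1 + 0)))*5 = 6 + ((4*W²)*((-3 + q)/(-1)))*5 = 6 + ((4*W²)*(-(-3 + q)))*5 = 6 + ((4*W²)*(3 - q))*5 = 6 + (4*W²*(3 - q))*5 = 6 + 20*W²*(3 - q))
1/(r(-294, 189) + 8659) = 1/((6 + 20*(-294)²*(3 - 1*189)) + 8659) = 1/((6 + 20*86436*(3 - 189)) + 8659) = 1/((6 + 20*86436*(-186)) + 8659) = 1/((6 - 321541920) + 8659) = 1/(-321541914 + 8659) = 1/(-321533255) = -1/321533255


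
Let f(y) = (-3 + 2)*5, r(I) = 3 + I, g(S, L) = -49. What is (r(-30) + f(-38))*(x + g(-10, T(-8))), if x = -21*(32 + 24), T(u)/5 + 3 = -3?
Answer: 39200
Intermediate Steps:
T(u) = -30 (T(u) = -15 + 5*(-3) = -15 - 15 = -30)
x = -1176 (x = -21*56 = -1176)
f(y) = -5 (f(y) = -1*5 = -5)
(r(-30) + f(-38))*(x + g(-10, T(-8))) = ((3 - 30) - 5)*(-1176 - 49) = (-27 - 5)*(-1225) = -32*(-1225) = 39200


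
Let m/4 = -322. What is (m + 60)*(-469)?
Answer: 575932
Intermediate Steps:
m = -1288 (m = 4*(-322) = -1288)
(m + 60)*(-469) = (-1288 + 60)*(-469) = -1228*(-469) = 575932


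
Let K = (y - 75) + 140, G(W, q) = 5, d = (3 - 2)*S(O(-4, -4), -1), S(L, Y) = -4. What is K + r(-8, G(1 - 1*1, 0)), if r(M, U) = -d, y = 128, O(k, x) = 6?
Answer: 197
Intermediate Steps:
d = -4 (d = (3 - 2)*(-4) = 1*(-4) = -4)
r(M, U) = 4 (r(M, U) = -1*(-4) = 4)
K = 193 (K = (128 - 75) + 140 = 53 + 140 = 193)
K + r(-8, G(1 - 1*1, 0)) = 193 + 4 = 197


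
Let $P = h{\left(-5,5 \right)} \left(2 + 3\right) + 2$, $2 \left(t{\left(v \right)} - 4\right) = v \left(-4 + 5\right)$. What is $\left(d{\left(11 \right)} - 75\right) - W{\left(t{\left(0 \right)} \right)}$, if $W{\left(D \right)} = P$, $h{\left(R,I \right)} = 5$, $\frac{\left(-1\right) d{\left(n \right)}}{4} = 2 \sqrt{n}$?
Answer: $-102 - 8 \sqrt{11} \approx -128.53$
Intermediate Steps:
$d{\left(n \right)} = - 8 \sqrt{n}$ ($d{\left(n \right)} = - 4 \cdot 2 \sqrt{n} = - 8 \sqrt{n}$)
$t{\left(v \right)} = 4 + \frac{v}{2}$ ($t{\left(v \right)} = 4 + \frac{v \left(-4 + 5\right)}{2} = 4 + \frac{v 1}{2} = 4 + \frac{v}{2}$)
$P = 27$ ($P = 5 \left(2 + 3\right) + 2 = 5 \cdot 5 + 2 = 25 + 2 = 27$)
$W{\left(D \right)} = 27$
$\left(d{\left(11 \right)} - 75\right) - W{\left(t{\left(0 \right)} \right)} = \left(- 8 \sqrt{11} - 75\right) - 27 = \left(-75 - 8 \sqrt{11}\right) - 27 = -102 - 8 \sqrt{11}$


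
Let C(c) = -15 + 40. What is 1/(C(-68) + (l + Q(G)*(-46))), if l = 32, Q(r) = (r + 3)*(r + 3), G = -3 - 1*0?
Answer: 1/57 ≈ 0.017544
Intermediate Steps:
G = -3 (G = -3 + 0 = -3)
Q(r) = (3 + r)**2 (Q(r) = (3 + r)*(3 + r) = (3 + r)**2)
C(c) = 25
1/(C(-68) + (l + Q(G)*(-46))) = 1/(25 + (32 + (3 - 3)**2*(-46))) = 1/(25 + (32 + 0**2*(-46))) = 1/(25 + (32 + 0*(-46))) = 1/(25 + (32 + 0)) = 1/(25 + 32) = 1/57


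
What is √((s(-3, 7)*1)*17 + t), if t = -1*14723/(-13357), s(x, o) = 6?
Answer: √50954069/703 ≈ 10.154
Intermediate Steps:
t = 14723/13357 (t = -14723*(-1/13357) = 14723/13357 ≈ 1.1023)
√((s(-3, 7)*1)*17 + t) = √((6*1)*17 + 14723/13357) = √(6*17 + 14723/13357) = √(102 + 14723/13357) = √(1377137/13357) = √50954069/703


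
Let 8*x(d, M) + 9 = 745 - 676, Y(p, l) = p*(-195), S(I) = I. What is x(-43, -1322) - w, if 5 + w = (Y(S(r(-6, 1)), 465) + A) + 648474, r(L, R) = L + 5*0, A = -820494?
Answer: 341725/2 ≈ 1.7086e+5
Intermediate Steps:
r(L, R) = L (r(L, R) = L + 0 = L)
Y(p, l) = -195*p
x(d, M) = 15/2 (x(d, M) = -9/8 + (745 - 676)/8 = -9/8 + (⅛)*69 = -9/8 + 69/8 = 15/2)
w = -170855 (w = -5 + ((-195*(-6) - 820494) + 648474) = -5 + ((1170 - 820494) + 648474) = -5 + (-819324 + 648474) = -5 - 170850 = -170855)
x(-43, -1322) - w = 15/2 - 1*(-170855) = 15/2 + 170855 = 341725/2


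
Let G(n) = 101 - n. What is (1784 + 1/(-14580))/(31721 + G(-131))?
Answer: 26010719/465874740 ≈ 0.055832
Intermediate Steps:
(1784 + 1/(-14580))/(31721 + G(-131)) = (1784 + 1/(-14580))/(31721 + (101 - 1*(-131))) = (1784 - 1/14580)/(31721 + (101 + 131)) = 26010719/(14580*(31721 + 232)) = (26010719/14580)/31953 = (26010719/14580)*(1/31953) = 26010719/465874740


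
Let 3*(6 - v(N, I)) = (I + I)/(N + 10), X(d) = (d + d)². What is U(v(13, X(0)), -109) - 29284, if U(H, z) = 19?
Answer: -29265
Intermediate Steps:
X(d) = 4*d² (X(d) = (2*d)² = 4*d²)
v(N, I) = 6 - 2*I/(3*(10 + N)) (v(N, I) = 6 - (I + I)/(3*(N + 10)) = 6 - 2*I/(3*(10 + N)))
U(v(13, X(0)), -109) - 29284 = 19 - 29284 = -29265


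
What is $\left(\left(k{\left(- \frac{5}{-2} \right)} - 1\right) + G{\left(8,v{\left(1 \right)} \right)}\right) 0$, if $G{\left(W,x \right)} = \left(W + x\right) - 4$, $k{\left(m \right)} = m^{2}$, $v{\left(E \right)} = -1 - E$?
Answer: $0$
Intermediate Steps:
$G{\left(W,x \right)} = -4 + W + x$
$\left(\left(k{\left(- \frac{5}{-2} \right)} - 1\right) + G{\left(8,v{\left(1 \right)} \right)}\right) 0 = \left(\left(\left(- \frac{5}{-2}\right)^{2} - 1\right) - -2\right) 0 = \left(\left(\left(\left(-5\right) \left(- \frac{1}{2}\right)\right)^{2} - 1\right) - -2\right) 0 = \left(\left(\left(\frac{5}{2}\right)^{2} - 1\right) - -2\right) 0 = \left(\left(\frac{25}{4} - 1\right) + 2\right) 0 = \left(\frac{21}{4} + 2\right) 0 = \frac{29}{4} \cdot 0 = 0$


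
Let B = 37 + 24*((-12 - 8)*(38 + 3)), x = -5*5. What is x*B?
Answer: 491075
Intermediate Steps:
x = -25
B = -19643 (B = 37 + 24*(-20*41) = 37 + 24*(-820) = 37 - 19680 = -19643)
x*B = -25*(-19643) = 491075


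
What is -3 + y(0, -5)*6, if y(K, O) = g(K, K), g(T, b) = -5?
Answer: -33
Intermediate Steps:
y(K, O) = -5
-3 + y(0, -5)*6 = -3 - 5*6 = -3 - 30 = -33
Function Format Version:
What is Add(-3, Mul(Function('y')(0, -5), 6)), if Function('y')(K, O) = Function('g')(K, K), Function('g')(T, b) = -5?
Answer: -33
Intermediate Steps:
Function('y')(K, O) = -5
Add(-3, Mul(Function('y')(0, -5), 6)) = Add(-3, Mul(-5, 6)) = Add(-3, -30) = -33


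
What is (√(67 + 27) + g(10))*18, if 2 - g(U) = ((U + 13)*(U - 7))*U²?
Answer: -124164 + 18*√94 ≈ -1.2399e+5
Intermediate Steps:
g(U) = 2 - U²*(-7 + U)*(13 + U) (g(U) = 2 - (U + 13)*(U - 7)*U² = 2 - (13 + U)*(-7 + U)*U² = 2 - (-7 + U)*(13 + U)*U² = 2 - U²*(-7 + U)*(13 + U))
(√(67 + 27) + g(10))*18 = (√(67 + 27) + (2 - 1*10⁴ - 6*10³ + 91*10²))*18 = (√94 + (2 - 1*10000 - 6*1000 + 91*100))*18 = (√94 + (2 - 10000 - 6000 + 9100))*18 = (√94 - 6898)*18 = (-6898 + √94)*18 = -124164 + 18*√94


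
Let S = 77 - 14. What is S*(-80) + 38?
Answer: -5002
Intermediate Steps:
S = 63
S*(-80) + 38 = 63*(-80) + 38 = -5040 + 38 = -5002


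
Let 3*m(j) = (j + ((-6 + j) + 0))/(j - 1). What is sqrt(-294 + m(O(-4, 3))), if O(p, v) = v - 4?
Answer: I*sqrt(2634)/3 ≈ 17.108*I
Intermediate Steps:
O(p, v) = -4 + v
m(j) = (-6 + 2*j)/(3*(-1 + j)) (m(j) = ((j + ((-6 + j) + 0))/(j - 1))/3 = ((j + (-6 + j))/(-1 + j))/3 = ((-6 + 2*j)/(-1 + j))/3 = (-6 + 2*j)/(3*(-1 + j)))
sqrt(-294 + m(O(-4, 3))) = sqrt(-294 + 2*(-3 + (-4 + 3))/(3*(-1 + (-4 + 3)))) = sqrt(-294 + 2*(-3 - 1)/(3*(-1 - 1))) = sqrt(-294 + (2/3)*(-4)/(-2)) = sqrt(-294 + (2/3)*(-1/2)*(-4)) = sqrt(-294 + 4/3) = sqrt(-878/3) = I*sqrt(2634)/3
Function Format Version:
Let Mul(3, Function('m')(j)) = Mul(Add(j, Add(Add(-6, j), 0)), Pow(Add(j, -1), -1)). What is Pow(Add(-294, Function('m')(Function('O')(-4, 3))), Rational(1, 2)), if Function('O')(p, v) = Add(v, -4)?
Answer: Mul(Rational(1, 3), I, Pow(2634, Rational(1, 2))) ≈ Mul(17.108, I)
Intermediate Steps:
Function('O')(p, v) = Add(-4, v)
Function('m')(j) = Mul(Rational(1, 3), Pow(Add(-1, j), -1), Add(-6, Mul(2, j))) (Function('m')(j) = Mul(Rational(1, 3), Mul(Add(j, Add(Add(-6, j), 0)), Pow(Add(j, -1), -1))) = Mul(Rational(1, 3), Mul(Add(j, Add(-6, j)), Pow(Add(-1, j), -1))) = Mul(Rational(1, 3), Mul(Add(-6, Mul(2, j)), Pow(Add(-1, j), -1))) = Mul(Rational(1, 3), Mul(Pow(Add(-1, j), -1), Add(-6, Mul(2, j)))) = Mul(Rational(1, 3), Pow(Add(-1, j), -1), Add(-6, Mul(2, j))))
Pow(Add(-294, Function('m')(Function('O')(-4, 3))), Rational(1, 2)) = Pow(Add(-294, Mul(Rational(2, 3), Pow(Add(-1, Add(-4, 3)), -1), Add(-3, Add(-4, 3)))), Rational(1, 2)) = Pow(Add(-294, Mul(Rational(2, 3), Pow(Add(-1, -1), -1), Add(-3, -1))), Rational(1, 2)) = Pow(Add(-294, Mul(Rational(2, 3), Pow(-2, -1), -4)), Rational(1, 2)) = Pow(Add(-294, Mul(Rational(2, 3), Rational(-1, 2), -4)), Rational(1, 2)) = Pow(Add(-294, Rational(4, 3)), Rational(1, 2)) = Pow(Rational(-878, 3), Rational(1, 2)) = Mul(Rational(1, 3), I, Pow(2634, Rational(1, 2)))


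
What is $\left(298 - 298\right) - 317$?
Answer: $-317$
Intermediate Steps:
$\left(298 - 298\right) - 317 = 0 - 317 = -317$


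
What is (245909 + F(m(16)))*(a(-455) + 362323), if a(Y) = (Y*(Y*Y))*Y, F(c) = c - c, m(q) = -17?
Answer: 10539589151329732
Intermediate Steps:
F(c) = 0
a(Y) = Y⁴ (a(Y) = (Y*Y²)*Y = Y³*Y = Y⁴)
(245909 + F(m(16)))*(a(-455) + 362323) = (245909 + 0)*((-455)⁴ + 362323) = 245909*(42859350625 + 362323) = 245909*42859712948 = 10539589151329732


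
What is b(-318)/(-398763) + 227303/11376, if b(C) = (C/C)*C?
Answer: 3357171991/168012144 ≈ 19.982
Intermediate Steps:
b(C) = C (b(C) = 1*C = C)
b(-318)/(-398763) + 227303/11376 = -318/(-398763) + 227303/11376 = -318*(-1/398763) + 227303*(1/11376) = 106/132921 + 227303/11376 = 3357171991/168012144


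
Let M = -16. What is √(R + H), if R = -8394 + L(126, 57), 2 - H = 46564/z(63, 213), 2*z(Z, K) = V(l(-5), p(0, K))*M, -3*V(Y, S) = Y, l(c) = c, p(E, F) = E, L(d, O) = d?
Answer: I*√477370/10 ≈ 69.092*I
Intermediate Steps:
V(Y, S) = -Y/3
z(Z, K) = -40/3 (z(Z, K) = (-⅓*(-5)*(-16))/2 = ((5/3)*(-16))/2 = (½)*(-80/3) = -40/3)
H = 34943/10 (H = 2 - 46564/(-40/3) = 2 - 46564*(-3)/40 = 2 - 1*(-34923/10) = 2 + 34923/10 = 34943/10 ≈ 3494.3)
R = -8268 (R = -8394 + 126 = -8268)
√(R + H) = √(-8268 + 34943/10) = √(-47737/10) = I*√477370/10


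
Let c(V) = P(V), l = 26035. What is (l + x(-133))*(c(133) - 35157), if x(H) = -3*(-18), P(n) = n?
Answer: -913741136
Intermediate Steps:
c(V) = V
x(H) = 54
(l + x(-133))*(c(133) - 35157) = (26035 + 54)*(133 - 35157) = 26089*(-35024) = -913741136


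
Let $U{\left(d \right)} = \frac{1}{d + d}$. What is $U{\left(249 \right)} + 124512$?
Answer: $\frac{62006977}{498} \approx 1.2451 \cdot 10^{5}$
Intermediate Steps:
$U{\left(d \right)} = \frac{1}{2 d}$
$U{\left(249 \right)} + 124512 = \frac{1}{2 \cdot 249} + 124512 = \frac{1}{2} \cdot \frac{1}{249} + 124512 = \frac{1}{498} + 124512 = \frac{62006977}{498}$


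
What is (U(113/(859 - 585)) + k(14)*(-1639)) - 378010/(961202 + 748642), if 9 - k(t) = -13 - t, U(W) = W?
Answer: -3455390306924/58562157 ≈ -59004.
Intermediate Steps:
k(t) = 22 + t (k(t) = 9 - (-13 - t) = 9 + (13 + t) = 22 + t)
(U(113/(859 - 585)) + k(14)*(-1639)) - 378010/(961202 + 748642) = (113/(859 - 585) + (22 + 14)*(-1639)) - 378010/(961202 + 748642) = (113/274 + 36*(-1639)) - 378010/1709844 = (113*(1/274) - 59004) - 378010*1/1709844 = (113/274 - 59004) - 189005/854922 = -16166983/274 - 189005/854922 = -3455390306924/58562157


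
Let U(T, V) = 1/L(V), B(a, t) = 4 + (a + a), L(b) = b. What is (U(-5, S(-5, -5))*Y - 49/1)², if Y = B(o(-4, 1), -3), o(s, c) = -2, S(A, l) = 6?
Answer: 2401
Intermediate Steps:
B(a, t) = 4 + 2*a
U(T, V) = 1/V
Y = 0 (Y = 4 + 2*(-2) = 4 - 4 = 0)
(U(-5, S(-5, -5))*Y - 49/1)² = (0/6 - 49/1)² = ((⅙)*0 - 49*1)² = (0 - 49)² = (-49)² = 2401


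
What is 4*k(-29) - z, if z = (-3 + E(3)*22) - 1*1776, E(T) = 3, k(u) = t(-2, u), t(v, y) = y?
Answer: 1597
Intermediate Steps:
k(u) = u
z = -1713 (z = (-3 + 3*22) - 1*1776 = (-3 + 66) - 1776 = 63 - 1776 = -1713)
4*k(-29) - z = 4*(-29) - 1*(-1713) = -116 + 1713 = 1597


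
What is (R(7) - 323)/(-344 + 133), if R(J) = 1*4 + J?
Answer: 312/211 ≈ 1.4787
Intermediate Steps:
R(J) = 4 + J
(R(7) - 323)/(-344 + 133) = ((4 + 7) - 323)/(-344 + 133) = (11 - 323)/(-211) = -312*(-1/211) = 312/211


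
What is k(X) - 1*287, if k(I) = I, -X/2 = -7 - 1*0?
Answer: -273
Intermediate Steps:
X = 14 (X = -2*(-7 - 1*0) = -2*(-7 + 0) = -2*(-7) = 14)
k(X) - 1*287 = 14 - 1*287 = 14 - 287 = -273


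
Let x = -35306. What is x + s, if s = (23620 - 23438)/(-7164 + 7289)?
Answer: -4413068/125 ≈ -35305.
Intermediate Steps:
s = 182/125 ≈ 1.4560
x + s = -35306 + 182/125 = -4413068/125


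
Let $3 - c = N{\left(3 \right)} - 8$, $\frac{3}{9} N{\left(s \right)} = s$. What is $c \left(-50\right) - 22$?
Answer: $-122$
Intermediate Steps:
$N{\left(s \right)} = 3 s$
$c = 2$ ($c = 3 - \left(3 \cdot 3 - 8\right) = 3 - \left(9 - 8\right) = 3 - 1 = 2$)
$c \left(-50\right) - 22 = 2 \left(-50\right) - 22 = -100 + \left(2 - 24\right) = -100 - 22 = -122$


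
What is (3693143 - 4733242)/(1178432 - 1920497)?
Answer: 1040099/742065 ≈ 1.4016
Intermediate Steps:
(3693143 - 4733242)/(1178432 - 1920497) = -1040099/(-742065) = -1040099*(-1/742065) = 1040099/742065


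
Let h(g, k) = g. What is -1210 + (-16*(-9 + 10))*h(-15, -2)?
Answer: -970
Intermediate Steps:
-1210 + (-16*(-9 + 10))*h(-15, -2) = -1210 - 16*(-9 + 10)*(-15) = -1210 - 16*1*(-15) = -1210 - 16*(-15) = -1210 + 240 = -970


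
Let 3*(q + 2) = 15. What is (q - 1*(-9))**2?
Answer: 144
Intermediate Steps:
q = 3 (q = -2 + (1/3)*15 = -2 + 5 = 3)
(q - 1*(-9))**2 = (3 - 1*(-9))**2 = (3 + 9)**2 = 12**2 = 144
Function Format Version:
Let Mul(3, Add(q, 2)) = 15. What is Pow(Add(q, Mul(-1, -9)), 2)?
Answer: 144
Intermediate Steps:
q = 3 (q = Add(-2, Mul(Rational(1, 3), 15)) = Add(-2, 5) = 3)
Pow(Add(q, Mul(-1, -9)), 2) = Pow(Add(3, Mul(-1, -9)), 2) = Pow(Add(3, 9), 2) = Pow(12, 2) = 144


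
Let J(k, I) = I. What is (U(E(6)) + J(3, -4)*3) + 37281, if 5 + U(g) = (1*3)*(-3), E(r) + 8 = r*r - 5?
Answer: 37255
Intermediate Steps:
E(r) = -13 + r**2 (E(r) = -8 + (r*r - 5) = -8 + (r**2 - 5) = -8 + (-5 + r**2) = -13 + r**2)
U(g) = -14 (U(g) = -5 + (1*3)*(-3) = -5 + 3*(-3) = -5 - 9 = -14)
(U(E(6)) + J(3, -4)*3) + 37281 = (-14 - 4*3) + 37281 = (-14 - 12) + 37281 = -26 + 37281 = 37255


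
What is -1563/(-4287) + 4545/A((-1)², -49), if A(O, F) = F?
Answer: -6469276/70021 ≈ -92.391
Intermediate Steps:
-1563/(-4287) + 4545/A((-1)², -49) = -1563/(-4287) + 4545/(-49) = -1563*(-1/4287) + 4545*(-1/49) = 521/1429 - 4545/49 = -6469276/70021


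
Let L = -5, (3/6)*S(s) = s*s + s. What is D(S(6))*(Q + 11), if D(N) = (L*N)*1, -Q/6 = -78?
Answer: -201180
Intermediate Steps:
Q = 468 (Q = -6*(-78) = 468)
S(s) = 2*s + 2*s² (S(s) = 2*(s*s + s) = 2*(s² + s) = 2*(s + s²) = 2*s + 2*s²)
D(N) = -5*N (D(N) = -5*N*1 = -5*N)
D(S(6))*(Q + 11) = (-10*6*(1 + 6))*(468 + 11) = -10*6*7*479 = -5*84*479 = -420*479 = -201180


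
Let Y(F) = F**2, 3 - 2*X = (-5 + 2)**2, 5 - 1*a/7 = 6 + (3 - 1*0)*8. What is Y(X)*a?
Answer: -1575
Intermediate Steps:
a = -175 (a = 35 - 7*(6 + (3 - 1*0)*8) = 35 - 7*(6 + (3 + 0)*8) = 35 - 7*(6 + 3*8) = 35 - 7*(6 + 24) = 35 - 7*30 = 35 - 210 = -175)
X = -3 (X = 3/2 - (-5 + 2)**2/2 = 3/2 - 1/2*(-3)**2 = 3/2 - 1/2*9 = 3/2 - 9/2 = -3)
Y(X)*a = (-3)**2*(-175) = 9*(-175) = -1575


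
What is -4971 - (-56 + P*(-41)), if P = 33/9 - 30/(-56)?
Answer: -398387/84 ≈ -4742.7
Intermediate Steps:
P = 353/84 (P = 33*(⅑) - 30*(-1/56) = 11/3 + 15/28 = 353/84 ≈ 4.2024)
-4971 - (-56 + P*(-41)) = -4971 - (-56 + (353/84)*(-41)) = -4971 - (-56 - 14473/84) = -4971 - 1*(-19177/84) = -4971 + 19177/84 = -398387/84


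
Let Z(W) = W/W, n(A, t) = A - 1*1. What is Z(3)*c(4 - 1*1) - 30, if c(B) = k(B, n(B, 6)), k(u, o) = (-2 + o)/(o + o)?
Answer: -30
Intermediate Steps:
n(A, t) = -1 + A (n(A, t) = A - 1 = -1 + A)
Z(W) = 1
k(u, o) = (-2 + o)/(2*o) (k(u, o) = (-2 + o)/((2*o)) = (-2 + o)*(1/(2*o)) = (-2 + o)/(2*o))
c(B) = (-3 + B)/(2*(-1 + B)) (c(B) = (-2 + (-1 + B))/(2*(-1 + B)) = (-3 + B)/(2*(-1 + B)))
Z(3)*c(4 - 1*1) - 30 = 1*((-3 + (4 - 1*1))/(2*(-1 + (4 - 1*1)))) - 30 = 1*((-3 + (4 - 1))/(2*(-1 + (4 - 1)))) - 30 = 1*((-3 + 3)/(2*(-1 + 3))) - 30 = 1*((1/2)*0/2) - 30 = 1*((1/2)*(1/2)*0) - 30 = 1*0 - 30 = 0 - 30 = -30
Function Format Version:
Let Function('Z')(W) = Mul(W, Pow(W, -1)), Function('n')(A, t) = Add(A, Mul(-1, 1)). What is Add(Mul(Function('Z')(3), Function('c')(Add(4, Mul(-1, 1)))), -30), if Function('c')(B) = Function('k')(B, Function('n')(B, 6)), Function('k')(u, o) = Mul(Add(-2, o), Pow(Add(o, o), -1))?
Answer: -30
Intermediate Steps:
Function('n')(A, t) = Add(-1, A) (Function('n')(A, t) = Add(A, -1) = Add(-1, A))
Function('Z')(W) = 1
Function('k')(u, o) = Mul(Rational(1, 2), Pow(o, -1), Add(-2, o)) (Function('k')(u, o) = Mul(Add(-2, o), Pow(Mul(2, o), -1)) = Mul(Add(-2, o), Mul(Rational(1, 2), Pow(o, -1))) = Mul(Rational(1, 2), Pow(o, -1), Add(-2, o)))
Function('c')(B) = Mul(Rational(1, 2), Pow(Add(-1, B), -1), Add(-3, B)) (Function('c')(B) = Mul(Rational(1, 2), Pow(Add(-1, B), -1), Add(-2, Add(-1, B))) = Mul(Rational(1, 2), Pow(Add(-1, B), -1), Add(-3, B)))
Add(Mul(Function('Z')(3), Function('c')(Add(4, Mul(-1, 1)))), -30) = Add(Mul(1, Mul(Rational(1, 2), Pow(Add(-1, Add(4, Mul(-1, 1))), -1), Add(-3, Add(4, Mul(-1, 1))))), -30) = Add(Mul(1, Mul(Rational(1, 2), Pow(Add(-1, Add(4, -1)), -1), Add(-3, Add(4, -1)))), -30) = Add(Mul(1, Mul(Rational(1, 2), Pow(Add(-1, 3), -1), Add(-3, 3))), -30) = Add(Mul(1, Mul(Rational(1, 2), Pow(2, -1), 0)), -30) = Add(Mul(1, Mul(Rational(1, 2), Rational(1, 2), 0)), -30) = Add(Mul(1, 0), -30) = Add(0, -30) = -30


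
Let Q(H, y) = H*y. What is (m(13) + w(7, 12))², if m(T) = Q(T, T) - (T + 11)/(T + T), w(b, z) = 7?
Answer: 5180176/169 ≈ 30652.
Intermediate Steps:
m(T) = T² - (11 + T)/(2*T) (m(T) = T*T - (T + 11)/(T + T) = T² - (11 + T)/(2*T))
(m(13) + w(7, 12))² = ((½)*(-11 - 1*13 + 2*13³)/13 + 7)² = ((½)*(1/13)*(-11 - 13 + 2*2197) + 7)² = ((½)*(1/13)*(-11 - 13 + 4394) + 7)² = ((½)*(1/13)*4370 + 7)² = (2185/13 + 7)² = (2276/13)² = 5180176/169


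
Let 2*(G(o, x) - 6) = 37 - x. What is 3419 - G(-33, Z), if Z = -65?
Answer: 3362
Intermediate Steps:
G(o, x) = 49/2 - x/2 (G(o, x) = 6 + (37 - x)/2 = 6 + (37/2 - x/2) = 49/2 - x/2)
3419 - G(-33, Z) = 3419 - (49/2 - 1/2*(-65)) = 3419 - (49/2 + 65/2) = 3419 - 1*57 = 3419 - 57 = 3362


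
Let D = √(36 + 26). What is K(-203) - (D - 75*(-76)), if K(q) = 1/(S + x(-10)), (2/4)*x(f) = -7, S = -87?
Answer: -575701/101 - √62 ≈ -5707.9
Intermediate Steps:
x(f) = -14 (x(f) = 2*(-7) = -14)
K(q) = -1/101 (K(q) = 1/(-87 - 14) = 1/(-101) = -1/101)
D = √62 ≈ 7.8740
K(-203) - (D - 75*(-76)) = -1/101 - (√62 - 75*(-76)) = -1/101 - (√62 + 5700) = -1/101 - (5700 + √62) = -1/101 + (-5700 - √62) = -575701/101 - √62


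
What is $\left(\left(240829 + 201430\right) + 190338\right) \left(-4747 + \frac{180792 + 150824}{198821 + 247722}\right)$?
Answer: $- \frac{1340731145738985}{446543} \approx -3.0025 \cdot 10^{9}$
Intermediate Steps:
$\left(\left(240829 + 201430\right) + 190338\right) \left(-4747 + \frac{180792 + 150824}{198821 + 247722}\right) = \left(442259 + 190338\right) \left(-4747 + \frac{331616}{446543}\right) = 632597 \left(-4747 + 331616 \cdot \frac{1}{446543}\right) = 632597 \left(-4747 + \frac{331616}{446543}\right) = 632597 \left(- \frac{2119408005}{446543}\right) = - \frac{1340731145738985}{446543}$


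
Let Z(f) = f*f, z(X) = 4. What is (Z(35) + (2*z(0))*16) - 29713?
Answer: -28360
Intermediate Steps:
Z(f) = f**2
(Z(35) + (2*z(0))*16) - 29713 = (35**2 + (2*4)*16) - 29713 = (1225 + 8*16) - 29713 = (1225 + 128) - 29713 = 1353 - 29713 = -28360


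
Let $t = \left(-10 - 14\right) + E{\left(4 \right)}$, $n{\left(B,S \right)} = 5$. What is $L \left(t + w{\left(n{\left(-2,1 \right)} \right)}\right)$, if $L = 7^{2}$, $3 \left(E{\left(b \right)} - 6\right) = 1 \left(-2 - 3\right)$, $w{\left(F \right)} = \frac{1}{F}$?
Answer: $- \frac{14308}{15} \approx -953.87$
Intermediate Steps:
$E{\left(b \right)} = \frac{13}{3}$ ($E{\left(b \right)} = 6 + \frac{1 \left(-2 - 3\right)}{3} = 6 + \frac{1 \left(-5\right)}{3} = 6 + \frac{1}{3} \left(-5\right) = 6 - \frac{5}{3} = \frac{13}{3}$)
$L = 49$
$t = - \frac{59}{3}$ ($t = \left(-10 - 14\right) + \frac{13}{3} = -24 + \frac{13}{3} = - \frac{59}{3} \approx -19.667$)
$L \left(t + w{\left(n{\left(-2,1 \right)} \right)}\right) = 49 \left(- \frac{59}{3} + \frac{1}{5}\right) = 49 \left(- \frac{292}{15}\right) = - \frac{14308}{15}$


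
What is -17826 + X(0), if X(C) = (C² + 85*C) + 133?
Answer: -17693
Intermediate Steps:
X(C) = 133 + C² + 85*C
-17826 + X(0) = -17826 + (133 + 0² + 85*0) = -17826 + (133 + 0 + 0) = -17826 + 133 = -17693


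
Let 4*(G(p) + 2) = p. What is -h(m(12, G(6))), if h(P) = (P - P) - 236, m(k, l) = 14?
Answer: 236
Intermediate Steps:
G(p) = -2 + p/4
h(P) = -236 (h(P) = 0 - 236 = -236)
-h(m(12, G(6))) = -1*(-236) = 236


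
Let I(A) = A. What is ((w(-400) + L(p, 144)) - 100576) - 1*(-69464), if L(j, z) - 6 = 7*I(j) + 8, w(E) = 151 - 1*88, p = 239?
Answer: -29362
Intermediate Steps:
w(E) = 63 (w(E) = 151 - 88 = 63)
L(j, z) = 14 + 7*j (L(j, z) = 6 + (7*j + 8) = 6 + (8 + 7*j) = 14 + 7*j)
((w(-400) + L(p, 144)) - 100576) - 1*(-69464) = ((63 + (14 + 7*239)) - 100576) - 1*(-69464) = ((63 + (14 + 1673)) - 100576) + 69464 = ((63 + 1687) - 100576) + 69464 = (1750 - 100576) + 69464 = -98826 + 69464 = -29362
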